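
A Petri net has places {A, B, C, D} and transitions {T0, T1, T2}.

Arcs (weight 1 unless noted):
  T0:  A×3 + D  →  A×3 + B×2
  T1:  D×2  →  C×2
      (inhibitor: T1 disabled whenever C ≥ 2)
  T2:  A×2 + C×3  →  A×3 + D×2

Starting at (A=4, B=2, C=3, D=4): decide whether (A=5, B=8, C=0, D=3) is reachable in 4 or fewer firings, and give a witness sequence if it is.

YES — reachable via ⟨T0, T0, T0, T2⟩ (4 firings)

step 1: fire T0:  (A=4, B=2, C=3, D=4) → (A=4, B=4, C=3, D=3)
step 2: fire T0:  (A=4, B=4, C=3, D=3) → (A=4, B=6, C=3, D=2)
step 3: fire T0:  (A=4, B=6, C=3, D=2) → (A=4, B=8, C=3, D=1)
step 4: fire T2:  (A=4, B=8, C=3, D=1) → (A=5, B=8, C=0, D=3)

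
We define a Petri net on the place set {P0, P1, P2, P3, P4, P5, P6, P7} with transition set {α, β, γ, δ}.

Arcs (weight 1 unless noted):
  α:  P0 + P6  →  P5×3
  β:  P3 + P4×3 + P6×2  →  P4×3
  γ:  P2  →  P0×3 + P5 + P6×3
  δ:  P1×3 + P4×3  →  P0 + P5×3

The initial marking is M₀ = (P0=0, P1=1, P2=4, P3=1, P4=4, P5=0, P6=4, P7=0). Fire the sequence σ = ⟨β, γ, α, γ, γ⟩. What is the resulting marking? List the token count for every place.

(P0=8, P1=1, P2=1, P3=0, P4=4, P5=6, P6=10, P7=0)

step 1: fire β:  (P0=0, P1=1, P2=4, P3=1, P4=4, P5=0, P6=4, P7=0) → (P0=0, P1=1, P2=4, P3=0, P4=4, P5=0, P6=2, P7=0)
step 2: fire γ:  (P0=0, P1=1, P2=4, P3=0, P4=4, P5=0, P6=2, P7=0) → (P0=3, P1=1, P2=3, P3=0, P4=4, P5=1, P6=5, P7=0)
step 3: fire α:  (P0=3, P1=1, P2=3, P3=0, P4=4, P5=1, P6=5, P7=0) → (P0=2, P1=1, P2=3, P3=0, P4=4, P5=4, P6=4, P7=0)
step 4: fire γ:  (P0=2, P1=1, P2=3, P3=0, P4=4, P5=4, P6=4, P7=0) → (P0=5, P1=1, P2=2, P3=0, P4=4, P5=5, P6=7, P7=0)
step 5: fire γ:  (P0=5, P1=1, P2=2, P3=0, P4=4, P5=5, P6=7, P7=0) → (P0=8, P1=1, P2=1, P3=0, P4=4, P5=6, P6=10, P7=0)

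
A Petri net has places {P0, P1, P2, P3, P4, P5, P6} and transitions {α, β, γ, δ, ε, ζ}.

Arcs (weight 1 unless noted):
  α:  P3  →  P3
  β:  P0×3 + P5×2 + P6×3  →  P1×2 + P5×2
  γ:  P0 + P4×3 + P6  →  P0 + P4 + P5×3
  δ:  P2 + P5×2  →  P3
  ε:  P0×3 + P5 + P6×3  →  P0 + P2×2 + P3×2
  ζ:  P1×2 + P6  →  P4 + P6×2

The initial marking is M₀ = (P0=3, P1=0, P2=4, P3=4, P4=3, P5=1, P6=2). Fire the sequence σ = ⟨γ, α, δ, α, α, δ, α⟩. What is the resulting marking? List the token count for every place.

step 1: fire γ:  (P0=3, P1=0, P2=4, P3=4, P4=3, P5=1, P6=2) → (P0=3, P1=0, P2=4, P3=4, P4=1, P5=4, P6=1)
step 2: fire α:  (P0=3, P1=0, P2=4, P3=4, P4=1, P5=4, P6=1) → (P0=3, P1=0, P2=4, P3=4, P4=1, P5=4, P6=1)
step 3: fire δ:  (P0=3, P1=0, P2=4, P3=4, P4=1, P5=4, P6=1) → (P0=3, P1=0, P2=3, P3=5, P4=1, P5=2, P6=1)
step 4: fire α:  (P0=3, P1=0, P2=3, P3=5, P4=1, P5=2, P6=1) → (P0=3, P1=0, P2=3, P3=5, P4=1, P5=2, P6=1)
step 5: fire α:  (P0=3, P1=0, P2=3, P3=5, P4=1, P5=2, P6=1) → (P0=3, P1=0, P2=3, P3=5, P4=1, P5=2, P6=1)
step 6: fire δ:  (P0=3, P1=0, P2=3, P3=5, P4=1, P5=2, P6=1) → (P0=3, P1=0, P2=2, P3=6, P4=1, P5=0, P6=1)
step 7: fire α:  (P0=3, P1=0, P2=2, P3=6, P4=1, P5=0, P6=1) → (P0=3, P1=0, P2=2, P3=6, P4=1, P5=0, P6=1)

(P0=3, P1=0, P2=2, P3=6, P4=1, P5=0, P6=1)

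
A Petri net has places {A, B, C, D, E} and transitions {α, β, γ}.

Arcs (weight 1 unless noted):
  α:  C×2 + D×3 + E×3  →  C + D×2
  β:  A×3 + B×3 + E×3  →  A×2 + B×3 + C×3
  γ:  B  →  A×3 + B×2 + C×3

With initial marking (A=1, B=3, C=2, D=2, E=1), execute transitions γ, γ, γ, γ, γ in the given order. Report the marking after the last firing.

(A=16, B=8, C=17, D=2, E=1)

step 1: fire γ:  (A=1, B=3, C=2, D=2, E=1) → (A=4, B=4, C=5, D=2, E=1)
step 2: fire γ:  (A=4, B=4, C=5, D=2, E=1) → (A=7, B=5, C=8, D=2, E=1)
step 3: fire γ:  (A=7, B=5, C=8, D=2, E=1) → (A=10, B=6, C=11, D=2, E=1)
step 4: fire γ:  (A=10, B=6, C=11, D=2, E=1) → (A=13, B=7, C=14, D=2, E=1)
step 5: fire γ:  (A=13, B=7, C=14, D=2, E=1) → (A=16, B=8, C=17, D=2, E=1)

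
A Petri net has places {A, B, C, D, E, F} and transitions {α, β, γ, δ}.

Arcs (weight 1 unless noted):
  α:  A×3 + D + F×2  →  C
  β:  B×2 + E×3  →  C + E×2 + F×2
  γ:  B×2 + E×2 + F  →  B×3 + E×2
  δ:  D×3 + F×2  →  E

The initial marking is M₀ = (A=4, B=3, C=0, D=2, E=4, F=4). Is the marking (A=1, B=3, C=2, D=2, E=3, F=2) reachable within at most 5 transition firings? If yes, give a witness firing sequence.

depth 0: 1 marking
depth 1: 4 markings reached so far
depth 2: 8 markings reached so far
depth 3: 13 markings reached so far
depth 4: 18 markings reached so far
depth 5: 22 markings reached so far
target is not among the 22 markings reachable within 5 steps

NO — not reachable within 5 firings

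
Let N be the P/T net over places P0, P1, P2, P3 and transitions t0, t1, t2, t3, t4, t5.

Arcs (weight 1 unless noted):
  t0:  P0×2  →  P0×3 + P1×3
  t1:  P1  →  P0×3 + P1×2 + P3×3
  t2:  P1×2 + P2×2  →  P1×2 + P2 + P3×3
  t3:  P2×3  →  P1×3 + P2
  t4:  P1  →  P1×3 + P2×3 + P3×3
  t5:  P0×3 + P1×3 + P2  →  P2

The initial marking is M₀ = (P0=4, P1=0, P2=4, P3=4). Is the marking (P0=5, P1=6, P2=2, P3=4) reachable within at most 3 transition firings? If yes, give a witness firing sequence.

YES — reachable via ⟨t0, t3⟩ (2 firings)

step 1: fire t0:  (P0=4, P1=0, P2=4, P3=4) → (P0=5, P1=3, P2=4, P3=4)
step 2: fire t3:  (P0=5, P1=3, P2=4, P3=4) → (P0=5, P1=6, P2=2, P3=4)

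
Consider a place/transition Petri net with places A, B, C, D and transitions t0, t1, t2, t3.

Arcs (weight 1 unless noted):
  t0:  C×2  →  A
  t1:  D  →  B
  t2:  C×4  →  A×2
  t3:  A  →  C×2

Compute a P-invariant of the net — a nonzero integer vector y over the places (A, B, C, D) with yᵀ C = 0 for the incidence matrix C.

Incidence matrix C (rows=places, cols=transitions):
       t0   t1   t2   t3
    A   1    0    2   -1
    B   0    1    0    0
    C  -2    0   -4    2
    D   0   -1    0    0

Candidate y = [2, 0, 1, 0]; check y·C column-wise:
  col t0: 2·1 + 1·-2 = 0
  col t1: 2·0 + 0·1 + 1·0 + 0·-1 = 0
  col t2: 2·2 + 1·-4 = 0
  col t3: 2·-1 + 1·2 = 0

y = (A:2, B:0, C:1, D:0)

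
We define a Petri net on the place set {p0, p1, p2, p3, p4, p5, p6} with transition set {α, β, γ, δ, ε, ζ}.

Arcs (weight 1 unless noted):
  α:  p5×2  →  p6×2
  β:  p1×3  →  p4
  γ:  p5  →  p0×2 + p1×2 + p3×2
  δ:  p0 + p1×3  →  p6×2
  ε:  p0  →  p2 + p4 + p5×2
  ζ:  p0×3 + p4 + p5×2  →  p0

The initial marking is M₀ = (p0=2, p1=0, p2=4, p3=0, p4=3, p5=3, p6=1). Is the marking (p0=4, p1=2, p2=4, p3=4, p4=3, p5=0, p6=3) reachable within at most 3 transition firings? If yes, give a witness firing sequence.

NO — not reachable within 3 firings

depth 0: 1 marking
depth 1: 4 markings reached so far
depth 2: 10 markings reached so far
depth 3: 19 markings reached so far
target is not among the 19 markings reachable within 3 steps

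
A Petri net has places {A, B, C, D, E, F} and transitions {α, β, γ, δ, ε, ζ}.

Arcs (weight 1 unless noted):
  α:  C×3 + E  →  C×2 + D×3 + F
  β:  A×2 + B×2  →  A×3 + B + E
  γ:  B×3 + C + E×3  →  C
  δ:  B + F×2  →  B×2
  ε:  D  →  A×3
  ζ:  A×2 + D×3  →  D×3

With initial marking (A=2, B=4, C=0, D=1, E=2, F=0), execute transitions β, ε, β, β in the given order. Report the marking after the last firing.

step 1: fire β:  (A=2, B=4, C=0, D=1, E=2, F=0) → (A=3, B=3, C=0, D=1, E=3, F=0)
step 2: fire ε:  (A=3, B=3, C=0, D=1, E=3, F=0) → (A=6, B=3, C=0, D=0, E=3, F=0)
step 3: fire β:  (A=6, B=3, C=0, D=0, E=3, F=0) → (A=7, B=2, C=0, D=0, E=4, F=0)
step 4: fire β:  (A=7, B=2, C=0, D=0, E=4, F=0) → (A=8, B=1, C=0, D=0, E=5, F=0)

(A=8, B=1, C=0, D=0, E=5, F=0)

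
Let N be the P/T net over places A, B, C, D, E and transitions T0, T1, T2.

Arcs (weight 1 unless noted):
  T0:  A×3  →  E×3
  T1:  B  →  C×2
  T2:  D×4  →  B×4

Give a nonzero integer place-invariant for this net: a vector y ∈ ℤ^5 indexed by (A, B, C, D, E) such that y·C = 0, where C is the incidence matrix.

y = (A:0, B:2, C:1, D:2, E:0)

Incidence matrix C (rows=places, cols=transitions):
       T0   T1   T2
    A  -3    0    0
    B   0   -1    4
    C   0    2    0
    D   0    0   -4
    E   3    0    0

Candidate y = [0, 2, 1, 2, 0]; check y·C column-wise:
  col T0: 0·-3 + 2·0 + 1·0 + 2·0 + 0·3 = 0
  col T1: 2·-1 + 1·2 + 2·0 = 0
  col T2: 2·4 + 1·0 + 2·-4 = 0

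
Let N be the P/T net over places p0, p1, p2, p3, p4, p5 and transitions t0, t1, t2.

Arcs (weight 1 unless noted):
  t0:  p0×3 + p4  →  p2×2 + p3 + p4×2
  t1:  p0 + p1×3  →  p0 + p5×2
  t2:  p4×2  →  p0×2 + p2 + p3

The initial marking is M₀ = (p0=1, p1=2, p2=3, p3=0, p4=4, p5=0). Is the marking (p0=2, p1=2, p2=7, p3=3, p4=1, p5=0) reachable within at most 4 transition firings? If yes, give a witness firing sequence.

YES — reachable via ⟨t2, t0, t2⟩ (3 firings)

step 1: fire t2:  (p0=1, p1=2, p2=3, p3=0, p4=4, p5=0) → (p0=3, p1=2, p2=4, p3=1, p4=2, p5=0)
step 2: fire t0:  (p0=3, p1=2, p2=4, p3=1, p4=2, p5=0) → (p0=0, p1=2, p2=6, p3=2, p4=3, p5=0)
step 3: fire t2:  (p0=0, p1=2, p2=6, p3=2, p4=3, p5=0) → (p0=2, p1=2, p2=7, p3=3, p4=1, p5=0)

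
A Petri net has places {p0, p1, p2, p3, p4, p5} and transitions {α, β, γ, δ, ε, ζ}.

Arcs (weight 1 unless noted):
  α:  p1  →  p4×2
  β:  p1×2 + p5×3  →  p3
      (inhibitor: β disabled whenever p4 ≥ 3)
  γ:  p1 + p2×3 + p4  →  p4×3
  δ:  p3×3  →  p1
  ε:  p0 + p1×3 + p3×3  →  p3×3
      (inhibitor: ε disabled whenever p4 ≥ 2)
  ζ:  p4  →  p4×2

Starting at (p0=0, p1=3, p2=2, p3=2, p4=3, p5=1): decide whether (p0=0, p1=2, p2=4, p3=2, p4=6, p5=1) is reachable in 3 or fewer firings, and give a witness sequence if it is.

NO — not reachable within 3 firings

depth 0: 1 marking
depth 1: 3 markings reached so far
depth 2: 6 markings reached so far
depth 3: 10 markings reached so far
target is not among the 10 markings reachable within 3 steps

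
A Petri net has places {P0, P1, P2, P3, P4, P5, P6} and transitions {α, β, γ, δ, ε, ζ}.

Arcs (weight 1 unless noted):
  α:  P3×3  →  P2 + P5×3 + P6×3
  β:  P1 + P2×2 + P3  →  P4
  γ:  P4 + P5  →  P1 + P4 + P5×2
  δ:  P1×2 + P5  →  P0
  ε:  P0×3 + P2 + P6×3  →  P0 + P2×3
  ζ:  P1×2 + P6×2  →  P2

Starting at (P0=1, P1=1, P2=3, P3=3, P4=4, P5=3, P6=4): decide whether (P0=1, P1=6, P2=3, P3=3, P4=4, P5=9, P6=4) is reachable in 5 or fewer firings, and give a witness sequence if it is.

depth 0: 1 marking
depth 1: 4 markings reached so far
depth 2: 9 markings reached so far
depth 3: 16 markings reached so far
depth 4: 25 markings reached so far
depth 5: 37 markings reached so far
target is not among the 37 markings reachable within 5 steps

NO — not reachable within 5 firings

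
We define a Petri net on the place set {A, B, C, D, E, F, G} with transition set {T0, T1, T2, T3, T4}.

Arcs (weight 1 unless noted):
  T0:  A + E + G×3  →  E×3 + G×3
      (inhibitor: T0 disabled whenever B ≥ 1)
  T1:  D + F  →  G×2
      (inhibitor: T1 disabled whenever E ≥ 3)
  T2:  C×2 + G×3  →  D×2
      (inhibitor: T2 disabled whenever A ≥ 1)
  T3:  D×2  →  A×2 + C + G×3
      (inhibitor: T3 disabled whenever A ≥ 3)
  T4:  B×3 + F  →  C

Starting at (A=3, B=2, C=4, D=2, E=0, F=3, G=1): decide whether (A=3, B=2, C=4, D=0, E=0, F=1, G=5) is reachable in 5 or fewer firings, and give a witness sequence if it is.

step 1: fire T1:  (A=3, B=2, C=4, D=2, E=0, F=3, G=1) → (A=3, B=2, C=4, D=1, E=0, F=2, G=3)
step 2: fire T1:  (A=3, B=2, C=4, D=1, E=0, F=2, G=3) → (A=3, B=2, C=4, D=0, E=0, F=1, G=5)

YES — reachable via ⟨T1, T1⟩ (2 firings)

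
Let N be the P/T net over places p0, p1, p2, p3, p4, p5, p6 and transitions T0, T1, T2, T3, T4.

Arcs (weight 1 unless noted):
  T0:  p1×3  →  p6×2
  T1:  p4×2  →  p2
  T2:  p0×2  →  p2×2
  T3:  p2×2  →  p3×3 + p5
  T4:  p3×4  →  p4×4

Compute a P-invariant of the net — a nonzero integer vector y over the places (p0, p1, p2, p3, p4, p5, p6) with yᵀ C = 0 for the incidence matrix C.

Incidence matrix C (rows=places, cols=transitions):
       T0   T1   T2   T3   T4
   p0   0    0   -2    0    0
   p1  -3    0    0    0    0
   p2   0    1    2   -2    0
   p3   0    0    0    3   -4
   p4   0   -2    0    0    4
   p5   0    0    0    1    0
   p6   2    0    0    0    0

Candidate y = [2, 0, 2, 1, 1, 1, 0]; check y·C column-wise:
  col T0: 2·0 + 0·-3 + 2·0 + 1·0 + 1·0 + 1·0 + 0·2 = 0
  col T1: 2·0 + 2·1 + 1·0 + 1·-2 + 1·0 = 0
  col T2: 2·-2 + 2·2 + 1·0 + 1·0 + 1·0 = 0
  col T3: 2·0 + 2·-2 + 1·3 + 1·0 + 1·1 = 0
  col T4: 2·0 + 2·0 + 1·-4 + 1·4 + 1·0 = 0

y = (p0:2, p1:0, p2:2, p3:1, p4:1, p5:1, p6:0)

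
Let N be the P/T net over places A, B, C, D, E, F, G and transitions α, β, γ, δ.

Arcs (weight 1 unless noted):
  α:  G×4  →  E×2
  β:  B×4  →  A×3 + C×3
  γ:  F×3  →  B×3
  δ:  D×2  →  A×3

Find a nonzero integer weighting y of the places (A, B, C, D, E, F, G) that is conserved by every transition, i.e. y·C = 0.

y = (A:2, B:0, C:-2, D:3, E:0, F:0, G:0)

Incidence matrix C (rows=places, cols=transitions):
        α    β    γ    δ
    A   0    3    0    3
    B   0   -4    3    0
    C   0    3    0    0
    D   0    0    0   -2
    E   2    0    0    0
    F   0    0   -3    0
    G  -4    0    0    0

Candidate y = [2, 0, -2, 3, 0, 0, 0]; check y·C column-wise:
  col α: 2·0 + -2·0 + 3·0 + 0·2 + 0·-4 = 0
  col β: 2·3 + 0·-4 + -2·3 + 3·0 = 0
  col γ: 2·0 + 0·3 + -2·0 + 3·0 + 0·-3 = 0
  col δ: 2·3 + -2·0 + 3·-2 = 0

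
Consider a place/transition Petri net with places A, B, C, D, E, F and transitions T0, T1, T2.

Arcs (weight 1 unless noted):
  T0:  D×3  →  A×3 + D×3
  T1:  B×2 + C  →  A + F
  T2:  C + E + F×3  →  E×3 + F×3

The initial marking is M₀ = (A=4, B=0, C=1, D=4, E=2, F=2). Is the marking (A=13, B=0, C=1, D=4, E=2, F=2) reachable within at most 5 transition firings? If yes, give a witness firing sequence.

YES — reachable via ⟨T0, T0, T0⟩ (3 firings)

step 1: fire T0:  (A=4, B=0, C=1, D=4, E=2, F=2) → (A=7, B=0, C=1, D=4, E=2, F=2)
step 2: fire T0:  (A=7, B=0, C=1, D=4, E=2, F=2) → (A=10, B=0, C=1, D=4, E=2, F=2)
step 3: fire T0:  (A=10, B=0, C=1, D=4, E=2, F=2) → (A=13, B=0, C=1, D=4, E=2, F=2)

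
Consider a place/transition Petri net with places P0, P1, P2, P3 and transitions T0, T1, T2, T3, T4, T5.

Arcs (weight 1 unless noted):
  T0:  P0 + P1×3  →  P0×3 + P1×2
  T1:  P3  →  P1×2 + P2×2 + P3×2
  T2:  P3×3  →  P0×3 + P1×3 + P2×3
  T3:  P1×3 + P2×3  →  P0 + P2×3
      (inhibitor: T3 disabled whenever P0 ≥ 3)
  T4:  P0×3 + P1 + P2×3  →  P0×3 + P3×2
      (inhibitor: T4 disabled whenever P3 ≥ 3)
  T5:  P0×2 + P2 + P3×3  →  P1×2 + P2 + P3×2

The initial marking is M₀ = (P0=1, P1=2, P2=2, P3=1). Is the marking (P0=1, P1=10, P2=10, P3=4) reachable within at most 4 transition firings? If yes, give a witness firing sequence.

depth 0: 1 marking
depth 1: 2 markings reached so far
depth 2: 5 markings reached so far
depth 3: 11 markings reached so far
depth 4: 27 markings reached so far
target is not among the 27 markings reachable within 4 steps

NO — not reachable within 4 firings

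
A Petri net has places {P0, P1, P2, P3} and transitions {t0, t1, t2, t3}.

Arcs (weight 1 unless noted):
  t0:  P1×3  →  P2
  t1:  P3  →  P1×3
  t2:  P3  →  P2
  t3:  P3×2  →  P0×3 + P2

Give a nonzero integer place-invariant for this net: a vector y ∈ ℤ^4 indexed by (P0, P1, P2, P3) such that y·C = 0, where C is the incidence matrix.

Incidence matrix C (rows=places, cols=transitions):
       t0   t1   t2   t3
   P0   0    0    0    3
   P1  -3    3    0    0
   P2   1    0    1    1
   P3   0   -1   -1   -2

Candidate y = [1, 1, 3, 3]; check y·C column-wise:
  col t0: 1·0 + 1·-3 + 3·1 + 3·0 = 0
  col t1: 1·0 + 1·3 + 3·0 + 3·-1 = 0
  col t2: 1·0 + 1·0 + 3·1 + 3·-1 = 0
  col t3: 1·3 + 1·0 + 3·1 + 3·-2 = 0

y = (P0:1, P1:1, P2:3, P3:3)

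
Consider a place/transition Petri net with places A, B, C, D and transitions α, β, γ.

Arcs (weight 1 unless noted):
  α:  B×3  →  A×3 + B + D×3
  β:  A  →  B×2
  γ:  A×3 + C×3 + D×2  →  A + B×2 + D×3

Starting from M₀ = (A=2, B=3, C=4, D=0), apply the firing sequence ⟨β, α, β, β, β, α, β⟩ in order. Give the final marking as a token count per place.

step 1: fire β:  (A=2, B=3, C=4, D=0) → (A=1, B=5, C=4, D=0)
step 2: fire α:  (A=1, B=5, C=4, D=0) → (A=4, B=3, C=4, D=3)
step 3: fire β:  (A=4, B=3, C=4, D=3) → (A=3, B=5, C=4, D=3)
step 4: fire β:  (A=3, B=5, C=4, D=3) → (A=2, B=7, C=4, D=3)
step 5: fire β:  (A=2, B=7, C=4, D=3) → (A=1, B=9, C=4, D=3)
step 6: fire α:  (A=1, B=9, C=4, D=3) → (A=4, B=7, C=4, D=6)
step 7: fire β:  (A=4, B=7, C=4, D=6) → (A=3, B=9, C=4, D=6)

(A=3, B=9, C=4, D=6)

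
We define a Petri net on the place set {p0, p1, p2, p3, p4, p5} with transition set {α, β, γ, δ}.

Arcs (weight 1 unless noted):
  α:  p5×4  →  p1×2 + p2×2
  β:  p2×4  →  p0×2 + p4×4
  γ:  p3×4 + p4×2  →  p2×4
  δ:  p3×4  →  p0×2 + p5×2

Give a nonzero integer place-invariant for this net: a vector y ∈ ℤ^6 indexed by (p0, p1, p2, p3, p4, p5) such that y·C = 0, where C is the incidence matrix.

y = (p0:2, p1:-1, p2:1, p3:1, p4:0, p5:0)

Incidence matrix C (rows=places, cols=transitions):
        α    β    γ    δ
   p0   0    2    0    2
   p1   2    0    0    0
   p2   2   -4    4    0
   p3   0    0   -4   -4
   p4   0    4   -2    0
   p5  -4    0    0    2

Candidate y = [2, -1, 1, 1, 0, 0]; check y·C column-wise:
  col α: 2·0 + -1·2 + 1·2 + 1·0 + 0·-4 = 0
  col β: 2·2 + -1·0 + 1·-4 + 1·0 + 0·4 = 0
  col γ: 2·0 + -1·0 + 1·4 + 1·-4 + 0·-2 = 0
  col δ: 2·2 + -1·0 + 1·0 + 1·-4 + 0·2 = 0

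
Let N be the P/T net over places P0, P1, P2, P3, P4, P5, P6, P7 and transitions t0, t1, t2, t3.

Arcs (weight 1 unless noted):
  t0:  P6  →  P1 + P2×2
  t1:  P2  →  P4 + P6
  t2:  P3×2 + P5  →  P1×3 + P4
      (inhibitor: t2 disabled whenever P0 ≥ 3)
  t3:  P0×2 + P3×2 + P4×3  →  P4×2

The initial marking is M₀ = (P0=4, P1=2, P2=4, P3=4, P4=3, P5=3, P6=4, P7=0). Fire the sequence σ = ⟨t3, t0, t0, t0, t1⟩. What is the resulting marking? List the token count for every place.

(P0=2, P1=5, P2=9, P3=2, P4=3, P5=3, P6=2, P7=0)

step 1: fire t3:  (P0=4, P1=2, P2=4, P3=4, P4=3, P5=3, P6=4, P7=0) → (P0=2, P1=2, P2=4, P3=2, P4=2, P5=3, P6=4, P7=0)
step 2: fire t0:  (P0=2, P1=2, P2=4, P3=2, P4=2, P5=3, P6=4, P7=0) → (P0=2, P1=3, P2=6, P3=2, P4=2, P5=3, P6=3, P7=0)
step 3: fire t0:  (P0=2, P1=3, P2=6, P3=2, P4=2, P5=3, P6=3, P7=0) → (P0=2, P1=4, P2=8, P3=2, P4=2, P5=3, P6=2, P7=0)
step 4: fire t0:  (P0=2, P1=4, P2=8, P3=2, P4=2, P5=3, P6=2, P7=0) → (P0=2, P1=5, P2=10, P3=2, P4=2, P5=3, P6=1, P7=0)
step 5: fire t1:  (P0=2, P1=5, P2=10, P3=2, P4=2, P5=3, P6=1, P7=0) → (P0=2, P1=5, P2=9, P3=2, P4=3, P5=3, P6=2, P7=0)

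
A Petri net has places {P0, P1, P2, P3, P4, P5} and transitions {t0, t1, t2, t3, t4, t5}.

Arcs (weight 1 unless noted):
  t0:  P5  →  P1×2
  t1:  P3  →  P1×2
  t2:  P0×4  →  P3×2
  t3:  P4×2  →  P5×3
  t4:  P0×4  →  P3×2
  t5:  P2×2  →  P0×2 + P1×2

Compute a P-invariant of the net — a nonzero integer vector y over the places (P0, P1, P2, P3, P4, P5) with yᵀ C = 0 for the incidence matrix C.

Incidence matrix C (rows=places, cols=transitions):
       t0   t1   t2   t3   t4   t5
   P0   0    0   -4    0   -4    2
   P1   2    2    0    0    0    2
   P2   0    0    0    0    0   -2
   P3   0   -1    2    0    2    0
   P4   0    0    0   -2    0    0
   P5  -1    0    0    3    0    0

Candidate y = [1, 1, 2, 2, 3, 2]; check y·C column-wise:
  col t0: 1·0 + 1·2 + 2·0 + 2·0 + 3·0 + 2·-1 = 0
  col t1: 1·0 + 1·2 + 2·0 + 2·-1 + 3·0 + 2·0 = 0
  col t2: 1·-4 + 1·0 + 2·0 + 2·2 + 3·0 + 2·0 = 0
  col t3: 1·0 + 1·0 + 2·0 + 2·0 + 3·-2 + 2·3 = 0
  col t4: 1·-4 + 1·0 + 2·0 + 2·2 + 3·0 + 2·0 = 0
  col t5: 1·2 + 1·2 + 2·-2 + 2·0 + 3·0 + 2·0 = 0

y = (P0:1, P1:1, P2:2, P3:2, P4:3, P5:2)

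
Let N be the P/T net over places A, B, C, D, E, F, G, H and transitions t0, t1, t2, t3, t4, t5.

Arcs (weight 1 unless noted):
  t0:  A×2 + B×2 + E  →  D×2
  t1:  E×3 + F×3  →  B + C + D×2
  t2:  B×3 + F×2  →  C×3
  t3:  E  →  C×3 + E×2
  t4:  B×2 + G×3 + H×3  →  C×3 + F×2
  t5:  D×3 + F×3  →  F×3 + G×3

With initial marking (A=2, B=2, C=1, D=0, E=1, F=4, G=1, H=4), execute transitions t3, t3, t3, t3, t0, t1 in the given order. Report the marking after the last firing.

(A=0, B=1, C=14, D=4, E=1, F=1, G=1, H=4)

step 1: fire t3:  (A=2, B=2, C=1, D=0, E=1, F=4, G=1, H=4) → (A=2, B=2, C=4, D=0, E=2, F=4, G=1, H=4)
step 2: fire t3:  (A=2, B=2, C=4, D=0, E=2, F=4, G=1, H=4) → (A=2, B=2, C=7, D=0, E=3, F=4, G=1, H=4)
step 3: fire t3:  (A=2, B=2, C=7, D=0, E=3, F=4, G=1, H=4) → (A=2, B=2, C=10, D=0, E=4, F=4, G=1, H=4)
step 4: fire t3:  (A=2, B=2, C=10, D=0, E=4, F=4, G=1, H=4) → (A=2, B=2, C=13, D=0, E=5, F=4, G=1, H=4)
step 5: fire t0:  (A=2, B=2, C=13, D=0, E=5, F=4, G=1, H=4) → (A=0, B=0, C=13, D=2, E=4, F=4, G=1, H=4)
step 6: fire t1:  (A=0, B=0, C=13, D=2, E=4, F=4, G=1, H=4) → (A=0, B=1, C=14, D=4, E=1, F=1, G=1, H=4)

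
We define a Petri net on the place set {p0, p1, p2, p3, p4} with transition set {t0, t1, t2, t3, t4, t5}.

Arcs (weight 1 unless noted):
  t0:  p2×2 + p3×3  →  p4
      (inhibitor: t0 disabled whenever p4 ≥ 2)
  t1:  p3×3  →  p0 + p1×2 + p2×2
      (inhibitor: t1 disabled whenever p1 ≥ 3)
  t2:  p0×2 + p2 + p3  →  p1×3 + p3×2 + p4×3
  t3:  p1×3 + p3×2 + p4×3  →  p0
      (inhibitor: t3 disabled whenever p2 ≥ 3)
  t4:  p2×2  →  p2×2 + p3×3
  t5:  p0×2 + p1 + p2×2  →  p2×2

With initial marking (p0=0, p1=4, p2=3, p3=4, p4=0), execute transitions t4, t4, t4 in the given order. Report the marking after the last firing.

(p0=0, p1=4, p2=3, p3=13, p4=0)

step 1: fire t4:  (p0=0, p1=4, p2=3, p3=4, p4=0) → (p0=0, p1=4, p2=3, p3=7, p4=0)
step 2: fire t4:  (p0=0, p1=4, p2=3, p3=7, p4=0) → (p0=0, p1=4, p2=3, p3=10, p4=0)
step 3: fire t4:  (p0=0, p1=4, p2=3, p3=10, p4=0) → (p0=0, p1=4, p2=3, p3=13, p4=0)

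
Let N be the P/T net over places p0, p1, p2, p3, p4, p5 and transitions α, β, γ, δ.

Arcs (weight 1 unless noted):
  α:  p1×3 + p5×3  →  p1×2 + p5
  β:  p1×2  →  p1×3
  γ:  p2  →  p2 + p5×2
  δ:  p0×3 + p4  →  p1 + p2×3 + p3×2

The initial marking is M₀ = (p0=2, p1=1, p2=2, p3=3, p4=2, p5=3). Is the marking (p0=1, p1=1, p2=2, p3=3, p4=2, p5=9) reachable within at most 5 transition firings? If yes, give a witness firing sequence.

NO — not reachable within 5 firings

depth 0: 1 marking
depth 1: 2 markings reached so far
depth 2: 3 markings reached so far
depth 3: 4 markings reached so far
depth 4: 5 markings reached so far
depth 5: 6 markings reached so far
target is not among the 6 markings reachable within 5 steps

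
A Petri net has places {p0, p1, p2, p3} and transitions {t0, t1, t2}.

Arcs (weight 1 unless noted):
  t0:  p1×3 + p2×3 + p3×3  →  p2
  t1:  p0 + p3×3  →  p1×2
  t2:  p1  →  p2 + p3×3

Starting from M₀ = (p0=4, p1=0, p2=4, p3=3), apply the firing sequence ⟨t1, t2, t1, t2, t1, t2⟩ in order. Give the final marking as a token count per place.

(p0=1, p1=3, p2=7, p3=3)

step 1: fire t1:  (p0=4, p1=0, p2=4, p3=3) → (p0=3, p1=2, p2=4, p3=0)
step 2: fire t2:  (p0=3, p1=2, p2=4, p3=0) → (p0=3, p1=1, p2=5, p3=3)
step 3: fire t1:  (p0=3, p1=1, p2=5, p3=3) → (p0=2, p1=3, p2=5, p3=0)
step 4: fire t2:  (p0=2, p1=3, p2=5, p3=0) → (p0=2, p1=2, p2=6, p3=3)
step 5: fire t1:  (p0=2, p1=2, p2=6, p3=3) → (p0=1, p1=4, p2=6, p3=0)
step 6: fire t2:  (p0=1, p1=4, p2=6, p3=0) → (p0=1, p1=3, p2=7, p3=3)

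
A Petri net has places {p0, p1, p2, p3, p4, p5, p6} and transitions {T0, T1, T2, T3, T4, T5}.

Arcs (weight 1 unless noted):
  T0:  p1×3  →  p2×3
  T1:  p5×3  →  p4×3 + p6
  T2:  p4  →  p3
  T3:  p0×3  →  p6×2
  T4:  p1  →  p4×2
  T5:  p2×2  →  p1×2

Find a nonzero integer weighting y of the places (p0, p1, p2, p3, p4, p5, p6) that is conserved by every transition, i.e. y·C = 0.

y = (p0:0, p1:2, p2:2, p3:1, p4:1, p5:1, p6:0)

Incidence matrix C (rows=places, cols=transitions):
       T0   T1   T2   T3   T4   T5
   p0   0    0    0   -3    0    0
   p1  -3    0    0    0   -1    2
   p2   3    0    0    0    0   -2
   p3   0    0    1    0    0    0
   p4   0    3   -1    0    2    0
   p5   0   -3    0    0    0    0
   p6   0    1    0    2    0    0

Candidate y = [0, 2, 2, 1, 1, 1, 0]; check y·C column-wise:
  col T0: 2·-3 + 2·3 + 1·0 + 1·0 + 1·0 = 0
  col T1: 2·0 + 2·0 + 1·0 + 1·3 + 1·-3 + 0·1 = 0
  col T2: 2·0 + 2·0 + 1·1 + 1·-1 + 1·0 = 0
  col T3: 0·-3 + 2·0 + 2·0 + 1·0 + 1·0 + 1·0 + 0·2 = 0
  col T4: 2·-1 + 2·0 + 1·0 + 1·2 + 1·0 = 0
  col T5: 2·2 + 2·-2 + 1·0 + 1·0 + 1·0 = 0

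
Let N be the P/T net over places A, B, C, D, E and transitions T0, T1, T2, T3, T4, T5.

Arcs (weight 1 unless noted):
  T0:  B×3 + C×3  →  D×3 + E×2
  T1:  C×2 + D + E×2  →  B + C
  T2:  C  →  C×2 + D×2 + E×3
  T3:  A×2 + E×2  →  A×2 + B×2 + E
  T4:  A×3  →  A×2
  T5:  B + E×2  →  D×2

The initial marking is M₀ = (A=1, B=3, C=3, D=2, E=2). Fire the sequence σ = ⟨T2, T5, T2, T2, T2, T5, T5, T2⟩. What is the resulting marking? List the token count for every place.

step 1: fire T2:  (A=1, B=3, C=3, D=2, E=2) → (A=1, B=3, C=4, D=4, E=5)
step 2: fire T5:  (A=1, B=3, C=4, D=4, E=5) → (A=1, B=2, C=4, D=6, E=3)
step 3: fire T2:  (A=1, B=2, C=4, D=6, E=3) → (A=1, B=2, C=5, D=8, E=6)
step 4: fire T2:  (A=1, B=2, C=5, D=8, E=6) → (A=1, B=2, C=6, D=10, E=9)
step 5: fire T2:  (A=1, B=2, C=6, D=10, E=9) → (A=1, B=2, C=7, D=12, E=12)
step 6: fire T5:  (A=1, B=2, C=7, D=12, E=12) → (A=1, B=1, C=7, D=14, E=10)
step 7: fire T5:  (A=1, B=1, C=7, D=14, E=10) → (A=1, B=0, C=7, D=16, E=8)
step 8: fire T2:  (A=1, B=0, C=7, D=16, E=8) → (A=1, B=0, C=8, D=18, E=11)

(A=1, B=0, C=8, D=18, E=11)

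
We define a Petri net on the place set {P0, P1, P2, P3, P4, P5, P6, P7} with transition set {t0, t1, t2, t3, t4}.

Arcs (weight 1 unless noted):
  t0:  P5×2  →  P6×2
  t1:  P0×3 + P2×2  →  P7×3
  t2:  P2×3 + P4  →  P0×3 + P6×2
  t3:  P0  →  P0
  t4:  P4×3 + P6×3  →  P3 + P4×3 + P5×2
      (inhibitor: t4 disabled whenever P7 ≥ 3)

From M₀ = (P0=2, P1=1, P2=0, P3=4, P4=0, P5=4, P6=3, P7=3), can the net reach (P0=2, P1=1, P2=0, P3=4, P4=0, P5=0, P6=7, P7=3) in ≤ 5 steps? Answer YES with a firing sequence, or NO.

step 1: fire t0:  (P0=2, P1=1, P2=0, P3=4, P4=0, P5=4, P6=3, P7=3) → (P0=2, P1=1, P2=0, P3=4, P4=0, P5=2, P6=5, P7=3)
step 2: fire t0:  (P0=2, P1=1, P2=0, P3=4, P4=0, P5=2, P6=5, P7=3) → (P0=2, P1=1, P2=0, P3=4, P4=0, P5=0, P6=7, P7=3)

YES — reachable via ⟨t0, t0⟩ (2 firings)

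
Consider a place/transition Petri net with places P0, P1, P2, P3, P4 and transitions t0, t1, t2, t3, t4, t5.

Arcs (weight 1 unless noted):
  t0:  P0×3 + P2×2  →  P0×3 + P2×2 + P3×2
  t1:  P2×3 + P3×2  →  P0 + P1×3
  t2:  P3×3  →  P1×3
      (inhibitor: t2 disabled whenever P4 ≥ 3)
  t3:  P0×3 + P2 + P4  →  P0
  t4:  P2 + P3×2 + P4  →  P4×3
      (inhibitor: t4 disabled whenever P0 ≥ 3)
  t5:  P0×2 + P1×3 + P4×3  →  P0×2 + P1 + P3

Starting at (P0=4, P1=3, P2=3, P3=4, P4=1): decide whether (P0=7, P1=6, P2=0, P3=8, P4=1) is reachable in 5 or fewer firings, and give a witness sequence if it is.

NO — not reachable within 5 firings

depth 0: 1 marking
depth 1: 5 markings reached so far
depth 2: 10 markings reached so far
depth 3: 17 markings reached so far
depth 4: 25 markings reached so far
depth 5: 34 markings reached so far
target is not among the 34 markings reachable within 5 steps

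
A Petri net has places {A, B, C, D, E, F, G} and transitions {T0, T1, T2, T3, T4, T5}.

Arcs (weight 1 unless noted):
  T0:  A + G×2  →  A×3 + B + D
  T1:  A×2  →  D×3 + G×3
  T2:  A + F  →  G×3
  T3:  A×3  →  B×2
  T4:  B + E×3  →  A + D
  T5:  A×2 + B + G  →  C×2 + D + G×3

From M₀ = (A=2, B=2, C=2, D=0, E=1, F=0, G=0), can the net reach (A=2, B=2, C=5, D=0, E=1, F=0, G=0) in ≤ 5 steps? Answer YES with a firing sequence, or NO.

depth 0: 1 marking
depth 1: 2 markings reached so far
depth 2: 2 markings reached so far
(frontier empty at depth 2; search complete)
target is not among the 2 markings reachable within 5 steps

NO — not reachable within 5 firings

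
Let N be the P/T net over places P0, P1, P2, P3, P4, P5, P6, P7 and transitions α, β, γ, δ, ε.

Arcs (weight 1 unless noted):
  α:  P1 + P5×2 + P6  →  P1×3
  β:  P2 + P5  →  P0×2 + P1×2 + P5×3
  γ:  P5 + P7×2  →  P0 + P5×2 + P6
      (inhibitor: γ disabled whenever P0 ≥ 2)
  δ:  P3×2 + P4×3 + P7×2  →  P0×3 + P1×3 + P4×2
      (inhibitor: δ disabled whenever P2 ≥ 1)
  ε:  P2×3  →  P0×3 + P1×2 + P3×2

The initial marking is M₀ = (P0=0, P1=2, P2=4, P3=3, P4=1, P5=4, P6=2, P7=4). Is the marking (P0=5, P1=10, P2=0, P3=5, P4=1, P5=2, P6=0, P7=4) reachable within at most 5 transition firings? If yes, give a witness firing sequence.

YES — reachable via ⟨α, β, α, ε⟩ (4 firings)

step 1: fire α:  (P0=0, P1=2, P2=4, P3=3, P4=1, P5=4, P6=2, P7=4) → (P0=0, P1=4, P2=4, P3=3, P4=1, P5=2, P6=1, P7=4)
step 2: fire β:  (P0=0, P1=4, P2=4, P3=3, P4=1, P5=2, P6=1, P7=4) → (P0=2, P1=6, P2=3, P3=3, P4=1, P5=4, P6=1, P7=4)
step 3: fire α:  (P0=2, P1=6, P2=3, P3=3, P4=1, P5=4, P6=1, P7=4) → (P0=2, P1=8, P2=3, P3=3, P4=1, P5=2, P6=0, P7=4)
step 4: fire ε:  (P0=2, P1=8, P2=3, P3=3, P4=1, P5=2, P6=0, P7=4) → (P0=5, P1=10, P2=0, P3=5, P4=1, P5=2, P6=0, P7=4)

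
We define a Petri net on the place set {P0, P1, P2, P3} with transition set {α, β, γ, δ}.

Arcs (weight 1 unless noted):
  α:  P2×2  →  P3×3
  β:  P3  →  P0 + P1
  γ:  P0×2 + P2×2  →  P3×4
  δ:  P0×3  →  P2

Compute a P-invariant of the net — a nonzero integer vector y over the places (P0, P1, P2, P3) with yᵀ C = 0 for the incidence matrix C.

y = (P0:1, P1:1, P2:3, P3:2)

Incidence matrix C (rows=places, cols=transitions):
        α    β    γ    δ
   P0   0    1   -2   -3
   P1   0    1    0    0
   P2  -2    0   -2    1
   P3   3   -1    4    0

Candidate y = [1, 1, 3, 2]; check y·C column-wise:
  col α: 1·0 + 1·0 + 3·-2 + 2·3 = 0
  col β: 1·1 + 1·1 + 3·0 + 2·-1 = 0
  col γ: 1·-2 + 1·0 + 3·-2 + 2·4 = 0
  col δ: 1·-3 + 1·0 + 3·1 + 2·0 = 0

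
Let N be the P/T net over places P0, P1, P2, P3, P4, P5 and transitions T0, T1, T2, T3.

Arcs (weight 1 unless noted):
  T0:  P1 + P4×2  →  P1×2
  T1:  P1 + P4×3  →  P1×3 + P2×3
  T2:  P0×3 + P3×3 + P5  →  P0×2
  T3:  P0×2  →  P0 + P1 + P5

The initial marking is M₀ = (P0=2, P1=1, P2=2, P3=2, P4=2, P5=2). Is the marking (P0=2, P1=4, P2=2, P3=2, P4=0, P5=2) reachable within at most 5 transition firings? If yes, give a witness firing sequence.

NO — not reachable within 5 firings

depth 0: 1 marking
depth 1: 3 markings reached so far
depth 2: 4 markings reached so far
depth 3: 4 markings reached so far
(frontier empty at depth 3; search complete)
target is not among the 4 markings reachable within 5 steps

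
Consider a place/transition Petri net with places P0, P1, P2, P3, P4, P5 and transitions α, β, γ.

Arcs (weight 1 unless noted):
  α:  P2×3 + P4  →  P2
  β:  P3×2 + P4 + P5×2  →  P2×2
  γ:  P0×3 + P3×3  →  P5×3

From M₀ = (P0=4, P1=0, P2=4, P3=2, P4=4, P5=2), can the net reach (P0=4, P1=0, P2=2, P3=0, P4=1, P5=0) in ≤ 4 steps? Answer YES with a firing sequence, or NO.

YES — reachable via ⟨α, β, α⟩ (3 firings)

step 1: fire α:  (P0=4, P1=0, P2=4, P3=2, P4=4, P5=2) → (P0=4, P1=0, P2=2, P3=2, P4=3, P5=2)
step 2: fire β:  (P0=4, P1=0, P2=2, P3=2, P4=3, P5=2) → (P0=4, P1=0, P2=4, P3=0, P4=2, P5=0)
step 3: fire α:  (P0=4, P1=0, P2=4, P3=0, P4=2, P5=0) → (P0=4, P1=0, P2=2, P3=0, P4=1, P5=0)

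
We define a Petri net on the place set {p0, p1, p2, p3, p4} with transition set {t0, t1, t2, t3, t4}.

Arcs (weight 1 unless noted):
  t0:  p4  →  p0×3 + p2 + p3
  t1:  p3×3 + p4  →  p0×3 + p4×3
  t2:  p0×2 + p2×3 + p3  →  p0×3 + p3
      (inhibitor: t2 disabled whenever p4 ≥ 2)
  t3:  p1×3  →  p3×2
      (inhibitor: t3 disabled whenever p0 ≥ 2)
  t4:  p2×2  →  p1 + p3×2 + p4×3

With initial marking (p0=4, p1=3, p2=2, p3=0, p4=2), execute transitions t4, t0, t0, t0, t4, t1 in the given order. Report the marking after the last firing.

(p0=16, p1=5, p2=1, p3=4, p4=7)

step 1: fire t4:  (p0=4, p1=3, p2=2, p3=0, p4=2) → (p0=4, p1=4, p2=0, p3=2, p4=5)
step 2: fire t0:  (p0=4, p1=4, p2=0, p3=2, p4=5) → (p0=7, p1=4, p2=1, p3=3, p4=4)
step 3: fire t0:  (p0=7, p1=4, p2=1, p3=3, p4=4) → (p0=10, p1=4, p2=2, p3=4, p4=3)
step 4: fire t0:  (p0=10, p1=4, p2=2, p3=4, p4=3) → (p0=13, p1=4, p2=3, p3=5, p4=2)
step 5: fire t4:  (p0=13, p1=4, p2=3, p3=5, p4=2) → (p0=13, p1=5, p2=1, p3=7, p4=5)
step 6: fire t1:  (p0=13, p1=5, p2=1, p3=7, p4=5) → (p0=16, p1=5, p2=1, p3=4, p4=7)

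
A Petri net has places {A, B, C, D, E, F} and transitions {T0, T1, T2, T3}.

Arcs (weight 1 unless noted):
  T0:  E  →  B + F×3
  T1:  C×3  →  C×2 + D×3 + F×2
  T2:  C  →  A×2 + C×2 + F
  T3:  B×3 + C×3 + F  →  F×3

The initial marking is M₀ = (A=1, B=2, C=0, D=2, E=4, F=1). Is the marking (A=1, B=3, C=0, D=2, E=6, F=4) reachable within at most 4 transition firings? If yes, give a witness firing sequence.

NO — not reachable within 4 firings

depth 0: 1 marking
depth 1: 2 markings reached so far
depth 2: 3 markings reached so far
depth 3: 4 markings reached so far
depth 4: 5 markings reached so far
target is not among the 5 markings reachable within 4 steps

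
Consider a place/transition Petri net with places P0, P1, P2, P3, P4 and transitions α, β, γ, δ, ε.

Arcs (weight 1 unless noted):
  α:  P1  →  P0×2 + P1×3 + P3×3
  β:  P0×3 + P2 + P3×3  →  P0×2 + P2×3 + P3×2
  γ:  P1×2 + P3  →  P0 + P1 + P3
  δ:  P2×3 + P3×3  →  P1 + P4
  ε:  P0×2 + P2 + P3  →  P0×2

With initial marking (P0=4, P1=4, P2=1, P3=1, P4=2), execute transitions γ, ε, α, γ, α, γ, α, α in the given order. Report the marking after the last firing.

(P0=15, P1=9, P2=0, P3=12, P4=2)

step 1: fire γ:  (P0=4, P1=4, P2=1, P3=1, P4=2) → (P0=5, P1=3, P2=1, P3=1, P4=2)
step 2: fire ε:  (P0=5, P1=3, P2=1, P3=1, P4=2) → (P0=5, P1=3, P2=0, P3=0, P4=2)
step 3: fire α:  (P0=5, P1=3, P2=0, P3=0, P4=2) → (P0=7, P1=5, P2=0, P3=3, P4=2)
step 4: fire γ:  (P0=7, P1=5, P2=0, P3=3, P4=2) → (P0=8, P1=4, P2=0, P3=3, P4=2)
step 5: fire α:  (P0=8, P1=4, P2=0, P3=3, P4=2) → (P0=10, P1=6, P2=0, P3=6, P4=2)
step 6: fire γ:  (P0=10, P1=6, P2=0, P3=6, P4=2) → (P0=11, P1=5, P2=0, P3=6, P4=2)
step 7: fire α:  (P0=11, P1=5, P2=0, P3=6, P4=2) → (P0=13, P1=7, P2=0, P3=9, P4=2)
step 8: fire α:  (P0=13, P1=7, P2=0, P3=9, P4=2) → (P0=15, P1=9, P2=0, P3=12, P4=2)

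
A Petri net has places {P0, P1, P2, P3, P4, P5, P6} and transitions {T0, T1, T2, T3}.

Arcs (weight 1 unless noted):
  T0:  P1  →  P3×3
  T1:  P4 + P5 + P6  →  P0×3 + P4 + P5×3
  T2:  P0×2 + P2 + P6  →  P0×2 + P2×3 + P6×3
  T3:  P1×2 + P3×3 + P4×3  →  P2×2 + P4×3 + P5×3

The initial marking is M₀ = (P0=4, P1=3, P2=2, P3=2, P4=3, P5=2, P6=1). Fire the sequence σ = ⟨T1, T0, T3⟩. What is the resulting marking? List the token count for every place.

step 1: fire T1:  (P0=4, P1=3, P2=2, P3=2, P4=3, P5=2, P6=1) → (P0=7, P1=3, P2=2, P3=2, P4=3, P5=4, P6=0)
step 2: fire T0:  (P0=7, P1=3, P2=2, P3=2, P4=3, P5=4, P6=0) → (P0=7, P1=2, P2=2, P3=5, P4=3, P5=4, P6=0)
step 3: fire T3:  (P0=7, P1=2, P2=2, P3=5, P4=3, P5=4, P6=0) → (P0=7, P1=0, P2=4, P3=2, P4=3, P5=7, P6=0)

(P0=7, P1=0, P2=4, P3=2, P4=3, P5=7, P6=0)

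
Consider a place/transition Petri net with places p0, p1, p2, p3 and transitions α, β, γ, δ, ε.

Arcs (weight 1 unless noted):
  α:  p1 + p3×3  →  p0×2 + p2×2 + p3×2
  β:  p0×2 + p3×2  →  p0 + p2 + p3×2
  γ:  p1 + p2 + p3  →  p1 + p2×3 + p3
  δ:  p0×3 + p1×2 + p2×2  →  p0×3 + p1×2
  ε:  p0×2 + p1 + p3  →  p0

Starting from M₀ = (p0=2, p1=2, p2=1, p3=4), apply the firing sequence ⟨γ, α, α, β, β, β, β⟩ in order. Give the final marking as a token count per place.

(p0=2, p1=0, p2=11, p3=2)

step 1: fire γ:  (p0=2, p1=2, p2=1, p3=4) → (p0=2, p1=2, p2=3, p3=4)
step 2: fire α:  (p0=2, p1=2, p2=3, p3=4) → (p0=4, p1=1, p2=5, p3=3)
step 3: fire α:  (p0=4, p1=1, p2=5, p3=3) → (p0=6, p1=0, p2=7, p3=2)
step 4: fire β:  (p0=6, p1=0, p2=7, p3=2) → (p0=5, p1=0, p2=8, p3=2)
step 5: fire β:  (p0=5, p1=0, p2=8, p3=2) → (p0=4, p1=0, p2=9, p3=2)
step 6: fire β:  (p0=4, p1=0, p2=9, p3=2) → (p0=3, p1=0, p2=10, p3=2)
step 7: fire β:  (p0=3, p1=0, p2=10, p3=2) → (p0=2, p1=0, p2=11, p3=2)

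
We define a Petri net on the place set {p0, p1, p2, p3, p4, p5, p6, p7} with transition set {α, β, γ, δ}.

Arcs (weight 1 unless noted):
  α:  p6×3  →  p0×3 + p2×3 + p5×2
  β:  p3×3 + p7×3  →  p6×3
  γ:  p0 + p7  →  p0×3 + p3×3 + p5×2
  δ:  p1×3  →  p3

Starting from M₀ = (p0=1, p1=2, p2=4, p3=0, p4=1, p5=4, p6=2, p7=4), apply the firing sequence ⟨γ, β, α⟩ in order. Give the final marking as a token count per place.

(p0=6, p1=2, p2=7, p3=0, p4=1, p5=8, p6=2, p7=0)

step 1: fire γ:  (p0=1, p1=2, p2=4, p3=0, p4=1, p5=4, p6=2, p7=4) → (p0=3, p1=2, p2=4, p3=3, p4=1, p5=6, p6=2, p7=3)
step 2: fire β:  (p0=3, p1=2, p2=4, p3=3, p4=1, p5=6, p6=2, p7=3) → (p0=3, p1=2, p2=4, p3=0, p4=1, p5=6, p6=5, p7=0)
step 3: fire α:  (p0=3, p1=2, p2=4, p3=0, p4=1, p5=6, p6=5, p7=0) → (p0=6, p1=2, p2=7, p3=0, p4=1, p5=8, p6=2, p7=0)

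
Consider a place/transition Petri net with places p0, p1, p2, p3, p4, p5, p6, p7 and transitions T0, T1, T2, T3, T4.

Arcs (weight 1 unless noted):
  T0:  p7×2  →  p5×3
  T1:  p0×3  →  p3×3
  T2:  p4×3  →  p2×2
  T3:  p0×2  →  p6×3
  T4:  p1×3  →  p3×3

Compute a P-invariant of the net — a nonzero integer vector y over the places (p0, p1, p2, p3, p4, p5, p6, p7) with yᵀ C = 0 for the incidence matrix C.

y = (p0:0, p1:0, p2:3, p3:0, p4:2, p5:0, p6:0, p7:0)

Incidence matrix C (rows=places, cols=transitions):
       T0   T1   T2   T3   T4
   p0   0   -3    0   -2    0
   p1   0    0    0    0   -3
   p2   0    0    2    0    0
   p3   0    3    0    0    3
   p4   0    0   -3    0    0
   p5   3    0    0    0    0
   p6   0    0    0    3    0
   p7  -2    0    0    0    0

Candidate y = [0, 0, 3, 0, 2, 0, 0, 0]; check y·C column-wise:
  col T0: 3·0 + 2·0 + 0·3 + 0·-2 = 0
  col T1: 0·-3 + 3·0 + 0·3 + 2·0 = 0
  col T2: 3·2 + 2·-3 = 0
  col T3: 0·-2 + 3·0 + 2·0 + 0·3 = 0
  col T4: 0·-3 + 3·0 + 0·3 + 2·0 = 0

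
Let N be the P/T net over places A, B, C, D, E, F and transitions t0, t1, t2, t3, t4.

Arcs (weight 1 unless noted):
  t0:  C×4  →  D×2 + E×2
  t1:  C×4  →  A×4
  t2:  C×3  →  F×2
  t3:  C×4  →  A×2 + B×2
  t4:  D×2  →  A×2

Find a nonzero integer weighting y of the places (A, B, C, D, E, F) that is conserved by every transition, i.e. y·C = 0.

y = (A:2, B:2, C:2, D:2, E:2, F:3)

Incidence matrix C (rows=places, cols=transitions):
       t0   t1   t2   t3   t4
    A   0    4    0    2    2
    B   0    0    0    2    0
    C  -4   -4   -3   -4    0
    D   2    0    0    0   -2
    E   2    0    0    0    0
    F   0    0    2    0    0

Candidate y = [2, 2, 2, 2, 2, 3]; check y·C column-wise:
  col t0: 2·0 + 2·0 + 2·-4 + 2·2 + 2·2 + 3·0 = 0
  col t1: 2·4 + 2·0 + 2·-4 + 2·0 + 2·0 + 3·0 = 0
  col t2: 2·0 + 2·0 + 2·-3 + 2·0 + 2·0 + 3·2 = 0
  col t3: 2·2 + 2·2 + 2·-4 + 2·0 + 2·0 + 3·0 = 0
  col t4: 2·2 + 2·0 + 2·0 + 2·-2 + 2·0 + 3·0 = 0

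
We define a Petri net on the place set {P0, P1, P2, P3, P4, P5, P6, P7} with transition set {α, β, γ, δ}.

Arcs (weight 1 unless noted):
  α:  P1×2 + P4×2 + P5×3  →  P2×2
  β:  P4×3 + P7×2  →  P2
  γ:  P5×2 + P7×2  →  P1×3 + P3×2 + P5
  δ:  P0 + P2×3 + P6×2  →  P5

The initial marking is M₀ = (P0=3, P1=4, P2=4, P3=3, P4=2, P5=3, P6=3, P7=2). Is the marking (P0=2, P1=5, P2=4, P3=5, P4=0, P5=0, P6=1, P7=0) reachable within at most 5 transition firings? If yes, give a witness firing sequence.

depth 0: 1 marking
depth 1: 4 markings reached so far
depth 2: 6 markings reached so far
depth 3: 7 markings reached so far
depth 4: 7 markings reached so far
(frontier empty at depth 4; search complete)
target is not among the 7 markings reachable within 5 steps

NO — not reachable within 5 firings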